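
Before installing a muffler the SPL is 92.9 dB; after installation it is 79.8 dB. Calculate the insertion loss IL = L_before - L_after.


Insertion loss = SPL without muffler - SPL with muffler
IL = 92.9 - 79.8 = 13.1 dB


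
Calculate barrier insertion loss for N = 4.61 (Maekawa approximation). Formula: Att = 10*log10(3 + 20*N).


3 + 20*N = 3 + 20*4.61 = 95.2
Att = 10*log10(95.2) = 19.786 dB


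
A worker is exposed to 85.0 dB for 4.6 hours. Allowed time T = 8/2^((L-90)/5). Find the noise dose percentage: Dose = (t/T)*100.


T_allowed = 8 / 2^((85.0 - 90)/5) = 16 hr
Dose = 4.6 / 16 * 100 = 28.75 %


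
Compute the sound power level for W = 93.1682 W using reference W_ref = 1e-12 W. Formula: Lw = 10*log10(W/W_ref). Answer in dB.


W / W_ref = 93.1682 / 1e-12 = 9.31682e+13
Lw = 10 * log10(9.31682e+13) = 139.69 dB


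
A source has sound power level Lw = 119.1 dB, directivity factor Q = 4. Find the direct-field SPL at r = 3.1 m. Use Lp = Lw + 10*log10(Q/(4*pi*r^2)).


4*pi*r^2 = 4*pi*3.1^2 = 120.763 m^2
Q / (4*pi*r^2) = 4 / 120.763 = 0.0331227
Lp = 119.1 + 10*log10(0.0331227) = 104.3 dB


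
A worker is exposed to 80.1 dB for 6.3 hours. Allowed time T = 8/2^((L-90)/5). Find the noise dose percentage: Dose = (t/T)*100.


T_allowed = 8 / 2^((80.1 - 90)/5) = 31.5594 hr
Dose = 6.3 / 31.5594 * 100 = 19.962 %


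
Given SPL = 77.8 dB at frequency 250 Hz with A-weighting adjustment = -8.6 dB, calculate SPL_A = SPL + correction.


A-weighting table: 250 Hz -> -8.6 dB correction
SPL_A = SPL + correction = 77.8 + (-8.6) = 69.2 dBA


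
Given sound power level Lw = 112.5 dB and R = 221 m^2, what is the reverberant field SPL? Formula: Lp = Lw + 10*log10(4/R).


4/R = 4/221 = 0.0180995
Lp = 112.5 + 10*log10(0.0180995) = 95.077 dB


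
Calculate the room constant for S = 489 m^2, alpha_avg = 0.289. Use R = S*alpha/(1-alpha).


R = 489 * 0.289 / (1 - 0.289) = 198.76 m^2


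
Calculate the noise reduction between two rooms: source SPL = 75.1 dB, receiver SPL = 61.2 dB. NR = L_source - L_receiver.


NR = L_source - L_receiver (difference between source and receiving room levels)
NR = 75.1 - 61.2 = 13.9 dB


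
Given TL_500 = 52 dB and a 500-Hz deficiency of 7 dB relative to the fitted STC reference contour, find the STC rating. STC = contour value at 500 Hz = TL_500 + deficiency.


By ASTM E413, STC = value of the fitted reference contour at 500 Hz.
Contour value at 500 Hz = TL_500 + deficiency = 52 + 7 = 59
STC = 59


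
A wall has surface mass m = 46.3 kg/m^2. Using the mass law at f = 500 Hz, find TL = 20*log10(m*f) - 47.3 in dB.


m * f = 46.3 * 500 = 23150
20*log10(23150) = 87.291 dB
TL = 87.291 - 47.3 = 39.991 dB


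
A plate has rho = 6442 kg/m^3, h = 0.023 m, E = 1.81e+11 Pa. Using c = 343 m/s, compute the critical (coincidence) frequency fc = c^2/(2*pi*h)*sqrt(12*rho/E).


12*rho/E = 12*6442/1.81e+11 = 4.27094e-07
sqrt(12*rho/E) = sqrt(4.27094e-07) = 0.000653524
c^2/(2*pi*h) = 343^2/(2*pi*0.023) = 814105
fc = 814105 * 0.000653524 = 532.04 Hz


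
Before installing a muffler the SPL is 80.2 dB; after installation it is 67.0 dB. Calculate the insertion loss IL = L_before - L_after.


Insertion loss = SPL without muffler - SPL with muffler
IL = 80.2 - 67.0 = 13.2 dB


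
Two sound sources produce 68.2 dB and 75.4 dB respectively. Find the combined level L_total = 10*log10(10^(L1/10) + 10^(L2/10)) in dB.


10^(68.2/10) = 6.60693e+06
10^(75.4/10) = 3.46737e+07
Sum = 6.60693e+06 + 3.46737e+07 = 4.12806e+07
L_total = 10*log10(4.12806e+07) = 76.157 dB


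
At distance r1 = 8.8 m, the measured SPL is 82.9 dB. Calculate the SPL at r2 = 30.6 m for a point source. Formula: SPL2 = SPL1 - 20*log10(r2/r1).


r2/r1 = 30.6/8.8 = 3.47727
Correction = 20*log10(3.47727) = 10.8248 dB
SPL2 = 82.9 - 10.8248 = 72.075 dB


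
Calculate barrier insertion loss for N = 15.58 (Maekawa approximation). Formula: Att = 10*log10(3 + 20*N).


3 + 20*N = 3 + 20*15.58 = 314.6
Att = 10*log10(314.6) = 24.978 dB


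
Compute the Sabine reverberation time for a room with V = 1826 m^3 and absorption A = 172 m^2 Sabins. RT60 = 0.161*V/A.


RT60 = 0.161 * 1826 / 172 = 1.7092 s


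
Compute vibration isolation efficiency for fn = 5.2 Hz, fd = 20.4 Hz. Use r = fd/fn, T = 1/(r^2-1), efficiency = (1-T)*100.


r = 20.4 / 5.2 = 3.92308
r^2 - 1 = 3.92308^2 - 1 = 14.3906
T = 1/14.3906 = 0.0694898
Efficiency = (1 - 0.0694898)*100 = 93.051 %


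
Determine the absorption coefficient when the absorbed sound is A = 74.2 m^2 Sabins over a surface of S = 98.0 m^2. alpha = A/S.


Absorption coefficient = absorbed power / incident power
alpha = A / S = 74.2 / 98.0 = 0.75714


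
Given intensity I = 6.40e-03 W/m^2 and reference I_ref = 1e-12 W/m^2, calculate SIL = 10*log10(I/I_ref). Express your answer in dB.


I / I_ref = 6.40e-03 / 1e-12 = 6.4e+09
SIL = 10 * log10(6.4e+09) = 98.062 dB


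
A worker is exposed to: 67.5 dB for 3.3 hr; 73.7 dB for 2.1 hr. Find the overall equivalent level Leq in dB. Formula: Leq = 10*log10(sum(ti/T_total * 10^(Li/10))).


T_total = 3.3 + 2.1 = 5.4 hr
(3.3/5.4) * 10^(67.5/10) = 3.43653e+06
(2.1/5.4) * 10^(73.7/10) = 9.11645e+06
Sum = 3.43653e+06 + 9.11645e+06 = 1.2553e+07
Leq = 10*log10(1.2553e+07) = 70.987 dB


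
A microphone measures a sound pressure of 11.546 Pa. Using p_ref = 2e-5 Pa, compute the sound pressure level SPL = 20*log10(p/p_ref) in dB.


p / p_ref = 11.546 / 2e-5 = 577300
SPL = 20 * log10(577300) = 115.23 dB


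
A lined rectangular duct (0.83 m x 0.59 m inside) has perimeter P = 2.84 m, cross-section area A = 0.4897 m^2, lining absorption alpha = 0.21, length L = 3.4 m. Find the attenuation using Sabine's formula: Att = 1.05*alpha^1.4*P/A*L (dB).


alpha^1.4 = 0.21^1.4 = 0.112488
Attenuation rate = 1.05 * alpha^1.4 * P / A
= 1.05 * 0.112488 * 2.84 / 0.4897 = 0.684989 dB/m
Total Att = 0.684989 * 3.4 = 2.329 dB


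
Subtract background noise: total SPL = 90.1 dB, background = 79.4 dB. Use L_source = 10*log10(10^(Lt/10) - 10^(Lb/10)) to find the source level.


10^(90.1/10) = 1.02329e+09
10^(79.4/10) = 8.70964e+07
Difference = 1.02329e+09 - 8.70964e+07 = 9.36194e+08
L_source = 10*log10(9.36194e+08) = 89.714 dB


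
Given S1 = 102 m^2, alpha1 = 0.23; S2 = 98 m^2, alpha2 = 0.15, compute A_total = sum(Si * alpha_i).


102 * 0.23 = 23.46
98 * 0.15 = 14.7
A_total = 23.46 + 14.7 = 38.16 m^2


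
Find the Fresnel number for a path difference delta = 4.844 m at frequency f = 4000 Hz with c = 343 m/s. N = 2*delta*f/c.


N = 2*delta*f/c = 2*delta/lambda, where lambda = c/f
lambda = 343 / 4000 = 0.08575 m
N = 2 * 4.844 / 0.08575 = 112.98


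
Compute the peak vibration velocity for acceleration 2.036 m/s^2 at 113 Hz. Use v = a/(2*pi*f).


omega = 2*pi*f = 2*pi*113 = 710 rad/s
v = a / omega = 2.036 / 710 = 0.0028676 m/s


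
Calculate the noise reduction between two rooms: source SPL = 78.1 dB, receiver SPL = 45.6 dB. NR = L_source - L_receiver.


NR = L_source - L_receiver (difference between source and receiving room levels)
NR = 78.1 - 45.6 = 32.5 dB


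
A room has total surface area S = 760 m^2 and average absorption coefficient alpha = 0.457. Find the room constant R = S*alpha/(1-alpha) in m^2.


R = 760 * 0.457 / (1 - 0.457) = 639.63 m^2


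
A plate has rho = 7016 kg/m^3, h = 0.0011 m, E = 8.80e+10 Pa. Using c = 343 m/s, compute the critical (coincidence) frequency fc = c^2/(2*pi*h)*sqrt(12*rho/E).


12*rho/E = 12*7016/8.80e+10 = 9.56727e-07
sqrt(12*rho/E) = sqrt(9.56727e-07) = 0.000978124
c^2/(2*pi*h) = 343^2/(2*pi*0.0011) = 1.70222e+07
fc = 1.70222e+07 * 0.000978124 = 16650 Hz


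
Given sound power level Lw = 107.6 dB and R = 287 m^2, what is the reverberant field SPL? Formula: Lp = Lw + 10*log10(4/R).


4/R = 4/287 = 0.0139373
Lp = 107.6 + 10*log10(0.0139373) = 89.042 dB


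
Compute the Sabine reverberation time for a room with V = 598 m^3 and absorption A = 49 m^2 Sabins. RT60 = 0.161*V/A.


RT60 = 0.161 * 598 / 49 = 1.9649 s


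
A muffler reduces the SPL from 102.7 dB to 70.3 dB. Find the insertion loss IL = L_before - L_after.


Insertion loss = SPL without muffler - SPL with muffler
IL = 102.7 - 70.3 = 32.4 dB


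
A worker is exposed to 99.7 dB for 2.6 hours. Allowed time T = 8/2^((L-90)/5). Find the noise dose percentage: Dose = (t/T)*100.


T_allowed = 8 / 2^((99.7 - 90)/5) = 2.08493 hr
Dose = 2.6 / 2.08493 * 100 = 124.7 %


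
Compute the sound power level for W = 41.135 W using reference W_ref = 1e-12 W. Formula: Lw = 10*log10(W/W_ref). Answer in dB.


W / W_ref = 41.135 / 1e-12 = 4.1135e+13
Lw = 10 * log10(4.1135e+13) = 136.14 dB


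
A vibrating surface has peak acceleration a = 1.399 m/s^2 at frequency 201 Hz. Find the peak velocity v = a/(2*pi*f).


omega = 2*pi*f = 2*pi*201 = 1262.92 rad/s
v = a / omega = 1.399 / 1262.92 = 0.0011078 m/s


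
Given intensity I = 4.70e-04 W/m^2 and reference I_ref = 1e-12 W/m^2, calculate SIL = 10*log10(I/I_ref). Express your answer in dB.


I / I_ref = 4.70e-04 / 1e-12 = 4.7e+08
SIL = 10 * log10(4.7e+08) = 86.721 dB


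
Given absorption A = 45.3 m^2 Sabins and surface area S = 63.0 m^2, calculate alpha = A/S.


Absorption coefficient = absorbed power / incident power
alpha = A / S = 45.3 / 63.0 = 0.71905


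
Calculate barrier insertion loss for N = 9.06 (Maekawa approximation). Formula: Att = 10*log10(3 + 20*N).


3 + 20*N = 3 + 20*9.06 = 184.2
Att = 10*log10(184.2) = 22.653 dB


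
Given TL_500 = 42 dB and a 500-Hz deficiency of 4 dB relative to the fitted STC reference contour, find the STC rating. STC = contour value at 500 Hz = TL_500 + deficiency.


By ASTM E413, STC = value of the fitted reference contour at 500 Hz.
Contour value at 500 Hz = TL_500 + deficiency = 42 + 4 = 46
STC = 46


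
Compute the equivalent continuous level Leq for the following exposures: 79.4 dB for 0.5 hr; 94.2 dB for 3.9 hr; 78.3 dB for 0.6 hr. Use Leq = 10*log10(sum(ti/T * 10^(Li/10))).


T_total = 0.5 + 3.9 + 0.6 = 5.0 hr
(0.5/5.0) * 10^(79.4/10) = 8.70964e+06
(3.9/5.0) * 10^(94.2/10) = 2.05161e+09
(0.6/5.0) * 10^(78.3/10) = 8.113e+06
Sum = 8.70964e+06 + 2.05161e+09 + 8.113e+06 = 2.06843e+09
Leq = 10*log10(2.06843e+09) = 93.156 dB


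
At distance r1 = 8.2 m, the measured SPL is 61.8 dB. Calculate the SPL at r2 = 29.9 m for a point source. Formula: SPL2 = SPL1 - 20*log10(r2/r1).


r2/r1 = 29.9/8.2 = 3.64634
Correction = 20*log10(3.64634) = 11.2371 dB
SPL2 = 61.8 - 11.2371 = 50.563 dB


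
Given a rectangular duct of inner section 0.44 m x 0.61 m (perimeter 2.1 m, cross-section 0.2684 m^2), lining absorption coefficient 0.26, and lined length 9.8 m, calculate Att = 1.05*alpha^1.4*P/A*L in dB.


alpha^1.4 = 0.26^1.4 = 0.151692
Attenuation rate = 1.05 * alpha^1.4 * P / A
= 1.05 * 0.151692 * 2.1 / 0.2684 = 1.2462 dB/m
Total Att = 1.2462 * 9.8 = 12.213 dB


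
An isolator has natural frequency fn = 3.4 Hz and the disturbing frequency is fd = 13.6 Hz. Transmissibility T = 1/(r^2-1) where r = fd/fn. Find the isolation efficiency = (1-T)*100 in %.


r = 13.6 / 3.4 = 4
r^2 - 1 = 4^2 - 1 = 15
T = 1/15 = 0.0666667
Efficiency = (1 - 0.0666667)*100 = 93.333 %


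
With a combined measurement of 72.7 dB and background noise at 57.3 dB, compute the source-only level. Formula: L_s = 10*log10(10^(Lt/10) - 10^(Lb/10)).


10^(72.7/10) = 1.86209e+07
10^(57.3/10) = 537032
Difference = 1.86209e+07 - 537032 = 1.80839e+07
L_source = 10*log10(1.80839e+07) = 72.573 dB


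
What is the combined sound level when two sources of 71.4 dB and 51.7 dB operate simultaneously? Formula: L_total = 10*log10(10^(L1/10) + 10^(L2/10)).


10^(71.4/10) = 1.38038e+07
10^(51.7/10) = 147911
Sum = 1.38038e+07 + 147911 = 1.39517e+07
L_total = 10*log10(1.39517e+07) = 71.446 dB


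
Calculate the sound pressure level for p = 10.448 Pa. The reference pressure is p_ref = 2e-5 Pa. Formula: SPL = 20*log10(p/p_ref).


p / p_ref = 10.448 / 2e-5 = 522400
SPL = 20 * log10(522400) = 114.36 dB


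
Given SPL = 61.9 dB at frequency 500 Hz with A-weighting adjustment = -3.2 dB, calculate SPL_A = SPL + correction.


A-weighting table: 500 Hz -> -3.2 dB correction
SPL_A = SPL + correction = 61.9 + (-3.2) = 58.7 dBA


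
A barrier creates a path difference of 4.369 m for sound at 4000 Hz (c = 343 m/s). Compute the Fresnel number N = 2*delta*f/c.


N = 2*delta*f/c = 2*delta/lambda, where lambda = c/f
lambda = 343 / 4000 = 0.08575 m
N = 2 * 4.369 / 0.08575 = 101.9


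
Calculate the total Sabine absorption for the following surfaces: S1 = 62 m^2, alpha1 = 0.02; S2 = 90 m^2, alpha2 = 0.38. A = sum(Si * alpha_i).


62 * 0.02 = 1.24
90 * 0.38 = 34.2
A_total = 1.24 + 34.2 = 35.44 m^2


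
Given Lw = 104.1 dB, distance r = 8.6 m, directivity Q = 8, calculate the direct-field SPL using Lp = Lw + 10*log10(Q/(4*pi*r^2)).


4*pi*r^2 = 4*pi*8.6^2 = 929.409 m^2
Q / (4*pi*r^2) = 8 / 929.409 = 0.00860762
Lp = 104.1 + 10*log10(0.00860762) = 83.449 dB


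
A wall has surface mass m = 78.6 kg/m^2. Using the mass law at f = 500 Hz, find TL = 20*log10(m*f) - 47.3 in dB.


m * f = 78.6 * 500 = 39300
20*log10(39300) = 91.8879 dB
TL = 91.8879 - 47.3 = 44.588 dB


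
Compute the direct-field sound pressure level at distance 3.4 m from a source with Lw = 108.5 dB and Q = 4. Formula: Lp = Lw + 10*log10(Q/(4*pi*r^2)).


4*pi*r^2 = 4*pi*3.4^2 = 145.267 m^2
Q / (4*pi*r^2) = 4 / 145.267 = 0.0275355
Lp = 108.5 + 10*log10(0.0275355) = 92.899 dB


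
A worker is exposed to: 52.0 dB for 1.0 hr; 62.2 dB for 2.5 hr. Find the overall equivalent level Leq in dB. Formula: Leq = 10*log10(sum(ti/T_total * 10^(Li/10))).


T_total = 1.0 + 2.5 = 3.5 hr
(1.0/3.5) * 10^(52.0/10) = 45282.7
(2.5/3.5) * 10^(62.2/10) = 1.18542e+06
Sum = 45282.7 + 1.18542e+06 = 1.2307e+06
Leq = 10*log10(1.2307e+06) = 60.902 dB


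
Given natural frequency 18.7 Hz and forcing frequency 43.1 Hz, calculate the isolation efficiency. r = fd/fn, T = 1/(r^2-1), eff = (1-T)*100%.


r = 43.1 / 18.7 = 2.30481
r^2 - 1 = 2.30481^2 - 1 = 4.31215
T = 1/4.31215 = 0.231903
Efficiency = (1 - 0.231903)*100 = 76.81 %


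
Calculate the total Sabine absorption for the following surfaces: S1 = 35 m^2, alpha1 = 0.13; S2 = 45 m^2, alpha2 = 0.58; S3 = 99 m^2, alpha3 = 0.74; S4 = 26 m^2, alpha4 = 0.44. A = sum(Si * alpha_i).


35 * 0.13 = 4.55
45 * 0.58 = 26.1
99 * 0.74 = 73.26
26 * 0.44 = 11.44
A_total = 4.55 + 26.1 + 73.26 + 11.44 = 115.35 m^2


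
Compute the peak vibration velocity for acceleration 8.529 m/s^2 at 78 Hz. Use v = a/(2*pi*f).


omega = 2*pi*f = 2*pi*78 = 490.088 rad/s
v = a / omega = 8.529 / 490.088 = 0.017403 m/s


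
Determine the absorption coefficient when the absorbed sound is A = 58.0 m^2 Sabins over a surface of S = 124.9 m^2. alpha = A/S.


Absorption coefficient = absorbed power / incident power
alpha = A / S = 58.0 / 124.9 = 0.46437


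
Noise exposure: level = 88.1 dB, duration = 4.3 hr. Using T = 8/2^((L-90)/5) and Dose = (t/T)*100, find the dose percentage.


T_allowed = 8 / 2^((88.1 - 90)/5) = 10.4107 hr
Dose = 4.3 / 10.4107 * 100 = 41.304 %


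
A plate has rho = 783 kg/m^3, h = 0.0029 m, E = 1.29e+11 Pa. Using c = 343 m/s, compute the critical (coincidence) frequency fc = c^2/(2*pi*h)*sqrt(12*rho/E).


12*rho/E = 12*783/1.29e+11 = 7.28372e-08
sqrt(12*rho/E) = sqrt(7.28372e-08) = 0.000269884
c^2/(2*pi*h) = 343^2/(2*pi*0.0029) = 6.4567e+06
fc = 6.4567e+06 * 0.000269884 = 1742.6 Hz


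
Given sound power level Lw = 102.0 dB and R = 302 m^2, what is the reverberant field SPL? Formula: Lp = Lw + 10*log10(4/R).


4/R = 4/302 = 0.013245
Lp = 102.0 + 10*log10(0.013245) = 83.221 dB


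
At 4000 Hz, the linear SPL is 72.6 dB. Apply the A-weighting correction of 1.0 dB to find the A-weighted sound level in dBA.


A-weighting table: 4000 Hz -> 1.0 dB correction
SPL_A = SPL + correction = 72.6 + (1.0) = 73.6 dBA


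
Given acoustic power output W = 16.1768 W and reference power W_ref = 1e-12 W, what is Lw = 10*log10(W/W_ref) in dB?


W / W_ref = 16.1768 / 1e-12 = 1.61768e+13
Lw = 10 * log10(1.61768e+13) = 132.09 dB


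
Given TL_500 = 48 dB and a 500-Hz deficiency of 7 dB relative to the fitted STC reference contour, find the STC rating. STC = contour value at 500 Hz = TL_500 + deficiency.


By ASTM E413, STC = value of the fitted reference contour at 500 Hz.
Contour value at 500 Hz = TL_500 + deficiency = 48 + 7 = 55
STC = 55


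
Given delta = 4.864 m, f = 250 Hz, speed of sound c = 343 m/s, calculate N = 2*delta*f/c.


N = 2*delta*f/c = 2*delta/lambda, where lambda = c/f
lambda = 343 / 250 = 1.372 m
N = 2 * 4.864 / 1.372 = 7.0904


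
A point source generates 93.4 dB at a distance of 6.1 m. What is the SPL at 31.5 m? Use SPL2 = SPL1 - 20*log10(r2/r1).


r2/r1 = 31.5/6.1 = 5.16393
Correction = 20*log10(5.16393) = 14.2596 dB
SPL2 = 93.4 - 14.2596 = 79.14 dB


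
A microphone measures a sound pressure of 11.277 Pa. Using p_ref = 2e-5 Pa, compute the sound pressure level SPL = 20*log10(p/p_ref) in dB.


p / p_ref = 11.277 / 2e-5 = 563850
SPL = 20 * log10(563850) = 115.02 dB


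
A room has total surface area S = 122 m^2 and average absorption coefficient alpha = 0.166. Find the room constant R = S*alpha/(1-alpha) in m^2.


R = 122 * 0.166 / (1 - 0.166) = 24.283 m^2


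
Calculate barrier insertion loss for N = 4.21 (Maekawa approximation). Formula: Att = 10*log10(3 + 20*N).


3 + 20*N = 3 + 20*4.21 = 87.2
Att = 10*log10(87.2) = 19.405 dB


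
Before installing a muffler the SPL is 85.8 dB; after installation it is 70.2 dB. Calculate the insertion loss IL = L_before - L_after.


Insertion loss = SPL without muffler - SPL with muffler
IL = 85.8 - 70.2 = 15.6 dB


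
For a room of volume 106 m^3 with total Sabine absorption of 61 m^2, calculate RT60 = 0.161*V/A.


RT60 = 0.161 * 106 / 61 = 0.27977 s


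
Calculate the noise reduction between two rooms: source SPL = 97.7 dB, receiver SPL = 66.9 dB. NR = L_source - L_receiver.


NR = L_source - L_receiver (difference between source and receiving room levels)
NR = 97.7 - 66.9 = 30.8 dB


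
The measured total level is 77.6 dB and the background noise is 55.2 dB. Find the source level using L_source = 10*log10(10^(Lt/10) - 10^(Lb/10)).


10^(77.6/10) = 5.7544e+07
10^(55.2/10) = 331131
Difference = 5.7544e+07 - 331131 = 5.72129e+07
L_source = 10*log10(5.72129e+07) = 77.575 dB


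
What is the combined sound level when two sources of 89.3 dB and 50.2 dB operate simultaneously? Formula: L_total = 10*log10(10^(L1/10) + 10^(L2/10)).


10^(89.3/10) = 8.51138e+08
10^(50.2/10) = 104713
Sum = 8.51138e+08 + 104713 = 8.51243e+08
L_total = 10*log10(8.51243e+08) = 89.301 dB


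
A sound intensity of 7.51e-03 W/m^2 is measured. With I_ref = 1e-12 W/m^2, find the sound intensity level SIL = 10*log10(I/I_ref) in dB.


I / I_ref = 7.51e-03 / 1e-12 = 7.51e+09
SIL = 10 * log10(7.51e+09) = 98.756 dB


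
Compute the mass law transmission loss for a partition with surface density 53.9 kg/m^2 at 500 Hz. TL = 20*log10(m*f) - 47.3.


m * f = 53.9 * 500 = 26950
20*log10(26950) = 88.6112 dB
TL = 88.6112 - 47.3 = 41.311 dB


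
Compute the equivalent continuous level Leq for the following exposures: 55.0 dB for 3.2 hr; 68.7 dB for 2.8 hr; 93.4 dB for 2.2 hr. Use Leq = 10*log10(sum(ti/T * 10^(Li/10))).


T_total = 3.2 + 2.8 + 2.2 = 8.2 hr
(3.2/8.2) * 10^(55.0/10) = 123406
(2.8/8.2) * 10^(68.7/10) = 2.5313e+06
(2.2/8.2) * 10^(93.4/10) = 5.8696e+08
Sum = 123406 + 2.5313e+06 + 5.8696e+08 = 5.89615e+08
Leq = 10*log10(5.89615e+08) = 87.706 dB


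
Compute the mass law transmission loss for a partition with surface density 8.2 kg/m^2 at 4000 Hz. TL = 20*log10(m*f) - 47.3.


m * f = 8.2 * 4000 = 32800
20*log10(32800) = 90.3175 dB
TL = 90.3175 - 47.3 = 43.017 dB


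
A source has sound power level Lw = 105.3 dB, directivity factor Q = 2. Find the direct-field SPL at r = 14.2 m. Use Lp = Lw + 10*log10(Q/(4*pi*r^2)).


4*pi*r^2 = 4*pi*14.2^2 = 2533.88 m^2
Q / (4*pi*r^2) = 2 / 2533.88 = 0.000789303
Lp = 105.3 + 10*log10(0.000789303) = 74.272 dB


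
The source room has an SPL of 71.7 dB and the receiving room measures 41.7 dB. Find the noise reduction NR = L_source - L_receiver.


NR = L_source - L_receiver (difference between source and receiving room levels)
NR = 71.7 - 41.7 = 30 dB


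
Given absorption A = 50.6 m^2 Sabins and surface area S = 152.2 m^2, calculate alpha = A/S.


Absorption coefficient = absorbed power / incident power
alpha = A / S = 50.6 / 152.2 = 0.33246


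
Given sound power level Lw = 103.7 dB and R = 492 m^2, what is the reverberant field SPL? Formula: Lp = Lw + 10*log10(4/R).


4/R = 4/492 = 0.00813008
Lp = 103.7 + 10*log10(0.00813008) = 82.801 dB


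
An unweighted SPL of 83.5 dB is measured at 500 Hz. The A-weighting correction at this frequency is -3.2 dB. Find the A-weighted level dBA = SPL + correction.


A-weighting table: 500 Hz -> -3.2 dB correction
SPL_A = SPL + correction = 83.5 + (-3.2) = 80.3 dBA


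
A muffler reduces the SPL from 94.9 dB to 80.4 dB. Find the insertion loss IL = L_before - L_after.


Insertion loss = SPL without muffler - SPL with muffler
IL = 94.9 - 80.4 = 14.5 dB


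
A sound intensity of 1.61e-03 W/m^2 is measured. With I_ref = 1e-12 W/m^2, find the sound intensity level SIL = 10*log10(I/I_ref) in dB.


I / I_ref = 1.61e-03 / 1e-12 = 1.61e+09
SIL = 10 * log10(1.61e+09) = 92.068 dB


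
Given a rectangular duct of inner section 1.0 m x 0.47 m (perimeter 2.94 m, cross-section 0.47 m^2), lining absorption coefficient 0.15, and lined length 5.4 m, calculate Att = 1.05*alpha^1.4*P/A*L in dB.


alpha^1.4 = 0.15^1.4 = 0.0702308
Attenuation rate = 1.05 * alpha^1.4 * P / A
= 1.05 * 0.0702308 * 2.94 / 0.47 = 0.461282 dB/m
Total Att = 0.461282 * 5.4 = 2.4909 dB


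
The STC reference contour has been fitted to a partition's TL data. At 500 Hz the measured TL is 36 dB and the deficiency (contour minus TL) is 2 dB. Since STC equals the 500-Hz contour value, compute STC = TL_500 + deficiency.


By ASTM E413, STC = value of the fitted reference contour at 500 Hz.
Contour value at 500 Hz = TL_500 + deficiency = 36 + 2 = 38
STC = 38


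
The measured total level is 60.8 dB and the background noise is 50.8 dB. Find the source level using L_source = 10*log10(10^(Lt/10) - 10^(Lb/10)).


10^(60.8/10) = 1.20226e+06
10^(50.8/10) = 120226
Difference = 1.20226e+06 - 120226 = 1.08203e+06
L_source = 10*log10(1.08203e+06) = 60.342 dB


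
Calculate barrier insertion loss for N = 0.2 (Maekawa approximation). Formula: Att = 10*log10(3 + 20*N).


3 + 20*N = 3 + 20*0.2 = 7
Att = 10*log10(7) = 8.451 dB


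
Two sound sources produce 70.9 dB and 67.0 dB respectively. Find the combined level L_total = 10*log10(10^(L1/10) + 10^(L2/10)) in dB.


10^(70.9/10) = 1.23027e+07
10^(67.0/10) = 5.01187e+06
Sum = 1.23027e+07 + 5.01187e+06 = 1.73146e+07
L_total = 10*log10(1.73146e+07) = 72.384 dB


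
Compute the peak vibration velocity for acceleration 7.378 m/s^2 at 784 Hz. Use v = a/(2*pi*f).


omega = 2*pi*f = 2*pi*784 = 4926.02 rad/s
v = a / omega = 7.378 / 4926.02 = 0.0014978 m/s


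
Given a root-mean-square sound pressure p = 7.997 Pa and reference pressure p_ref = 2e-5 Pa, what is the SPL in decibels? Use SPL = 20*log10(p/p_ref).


p / p_ref = 7.997 / 2e-5 = 399850
SPL = 20 * log10(399850) = 112.04 dB


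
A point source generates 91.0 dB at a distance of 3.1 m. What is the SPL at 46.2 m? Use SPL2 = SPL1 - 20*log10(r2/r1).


r2/r1 = 46.2/3.1 = 14.9032
Correction = 20*log10(14.9032) = 23.4656 dB
SPL2 = 91.0 - 23.4656 = 67.534 dB


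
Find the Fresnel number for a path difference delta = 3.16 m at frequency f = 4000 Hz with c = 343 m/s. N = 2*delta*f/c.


N = 2*delta*f/c = 2*delta/lambda, where lambda = c/f
lambda = 343 / 4000 = 0.08575 m
N = 2 * 3.16 / 0.08575 = 73.703


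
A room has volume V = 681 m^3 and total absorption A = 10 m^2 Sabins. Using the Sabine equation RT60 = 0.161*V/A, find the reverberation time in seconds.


RT60 = 0.161 * 681 / 10 = 10.964 s


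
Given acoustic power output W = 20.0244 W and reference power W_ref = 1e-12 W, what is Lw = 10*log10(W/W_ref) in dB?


W / W_ref = 20.0244 / 1e-12 = 2.00244e+13
Lw = 10 * log10(2.00244e+13) = 133.02 dB


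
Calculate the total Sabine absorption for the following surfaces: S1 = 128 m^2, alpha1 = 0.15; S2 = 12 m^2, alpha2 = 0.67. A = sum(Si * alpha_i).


128 * 0.15 = 19.2
12 * 0.67 = 8.04
A_total = 19.2 + 8.04 = 27.24 m^2


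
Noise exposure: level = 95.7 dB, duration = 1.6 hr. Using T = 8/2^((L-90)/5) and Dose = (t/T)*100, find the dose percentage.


T_allowed = 8 / 2^((95.7 - 90)/5) = 3.63008 hr
Dose = 1.6 / 3.63008 * 100 = 44.076 %


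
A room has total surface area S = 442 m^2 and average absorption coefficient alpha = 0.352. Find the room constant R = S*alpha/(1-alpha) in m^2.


R = 442 * 0.352 / (1 - 0.352) = 240.1 m^2


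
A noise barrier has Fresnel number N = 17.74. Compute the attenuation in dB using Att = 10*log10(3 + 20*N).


3 + 20*N = 3 + 20*17.74 = 357.8
Att = 10*log10(357.8) = 25.536 dB


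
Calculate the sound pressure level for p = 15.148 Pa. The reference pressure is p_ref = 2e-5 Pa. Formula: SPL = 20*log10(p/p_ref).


p / p_ref = 15.148 / 2e-5 = 757400
SPL = 20 * log10(757400) = 117.59 dB


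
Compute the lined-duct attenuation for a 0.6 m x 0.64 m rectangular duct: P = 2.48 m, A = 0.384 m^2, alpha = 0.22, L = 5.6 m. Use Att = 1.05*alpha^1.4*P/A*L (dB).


alpha^1.4 = 0.22^1.4 = 0.120058
Attenuation rate = 1.05 * alpha^1.4 * P / A
= 1.05 * 0.120058 * 2.48 / 0.384 = 0.814143 dB/m
Total Att = 0.814143 * 5.6 = 4.5592 dB


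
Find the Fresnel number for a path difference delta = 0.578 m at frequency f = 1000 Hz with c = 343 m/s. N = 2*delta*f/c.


N = 2*delta*f/c = 2*delta/lambda, where lambda = c/f
lambda = 343 / 1000 = 0.343 m
N = 2 * 0.578 / 0.343 = 3.3703


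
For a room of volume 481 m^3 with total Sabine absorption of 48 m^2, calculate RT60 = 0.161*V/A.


RT60 = 0.161 * 481 / 48 = 1.6134 s


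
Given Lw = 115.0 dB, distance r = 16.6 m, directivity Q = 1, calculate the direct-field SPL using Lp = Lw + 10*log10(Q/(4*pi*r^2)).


4*pi*r^2 = 4*pi*16.6^2 = 3462.79 m^2
Q / (4*pi*r^2) = 1 / 3462.79 = 0.000288784
Lp = 115.0 + 10*log10(0.000288784) = 79.606 dB


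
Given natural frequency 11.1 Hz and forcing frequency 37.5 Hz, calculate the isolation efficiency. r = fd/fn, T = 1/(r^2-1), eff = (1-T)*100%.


r = 37.5 / 11.1 = 3.37838
r^2 - 1 = 3.37838^2 - 1 = 10.4135
T = 1/10.4135 = 0.0960292
Efficiency = (1 - 0.0960292)*100 = 90.397 %


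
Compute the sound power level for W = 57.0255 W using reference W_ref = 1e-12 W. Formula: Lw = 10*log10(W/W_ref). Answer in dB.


W / W_ref = 57.0255 / 1e-12 = 5.70255e+13
Lw = 10 * log10(5.70255e+13) = 137.56 dB


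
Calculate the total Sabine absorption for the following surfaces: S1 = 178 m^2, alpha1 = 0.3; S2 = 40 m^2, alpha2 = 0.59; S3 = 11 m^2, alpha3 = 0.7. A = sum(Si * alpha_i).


178 * 0.3 = 53.4
40 * 0.59 = 23.6
11 * 0.7 = 7.7
A_total = 53.4 + 23.6 + 7.7 = 84.7 m^2


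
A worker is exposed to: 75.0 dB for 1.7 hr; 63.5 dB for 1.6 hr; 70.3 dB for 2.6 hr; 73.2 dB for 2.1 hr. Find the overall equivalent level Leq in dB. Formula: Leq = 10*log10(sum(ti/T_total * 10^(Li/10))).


T_total = 1.7 + 1.6 + 2.6 + 2.1 = 8.0 hr
(1.7/8.0) * 10^(75.0/10) = 6.71984e+06
(1.6/8.0) * 10^(63.5/10) = 447744
(2.6/8.0) * 10^(70.3/10) = 3.48244e+06
(2.1/8.0) * 10^(73.2/10) = 5.4844e+06
Sum = 6.71984e+06 + 447744 + 3.48244e+06 + 5.4844e+06 = 1.61344e+07
Leq = 10*log10(1.61344e+07) = 72.078 dB


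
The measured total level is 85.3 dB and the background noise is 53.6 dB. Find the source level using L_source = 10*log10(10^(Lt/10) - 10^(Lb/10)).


10^(85.3/10) = 3.38844e+08
10^(53.6/10) = 229087
Difference = 3.38844e+08 - 229087 = 3.38615e+08
L_source = 10*log10(3.38615e+08) = 85.297 dB


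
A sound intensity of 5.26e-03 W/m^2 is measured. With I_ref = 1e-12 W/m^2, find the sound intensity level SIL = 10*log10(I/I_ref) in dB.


I / I_ref = 5.26e-03 / 1e-12 = 5.26e+09
SIL = 10 * log10(5.26e+09) = 97.21 dB


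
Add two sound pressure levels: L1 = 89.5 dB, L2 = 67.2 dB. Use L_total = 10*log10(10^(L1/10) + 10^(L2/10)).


10^(89.5/10) = 8.91251e+08
10^(67.2/10) = 5.24807e+06
Sum = 8.91251e+08 + 5.24807e+06 = 8.96499e+08
L_total = 10*log10(8.96499e+08) = 89.525 dB


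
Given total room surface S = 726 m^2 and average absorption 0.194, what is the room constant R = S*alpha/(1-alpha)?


R = 726 * 0.194 / (1 - 0.194) = 174.74 m^2


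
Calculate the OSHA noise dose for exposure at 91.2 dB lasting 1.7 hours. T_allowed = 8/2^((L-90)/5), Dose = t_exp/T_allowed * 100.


T_allowed = 8 / 2^((91.2 - 90)/5) = 6.77396 hr
Dose = 1.7 / 6.77396 * 100 = 25.096 %


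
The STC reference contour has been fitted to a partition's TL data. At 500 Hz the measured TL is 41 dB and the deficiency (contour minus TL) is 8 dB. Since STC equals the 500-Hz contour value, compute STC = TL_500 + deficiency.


By ASTM E413, STC = value of the fitted reference contour at 500 Hz.
Contour value at 500 Hz = TL_500 + deficiency = 41 + 8 = 49
STC = 49


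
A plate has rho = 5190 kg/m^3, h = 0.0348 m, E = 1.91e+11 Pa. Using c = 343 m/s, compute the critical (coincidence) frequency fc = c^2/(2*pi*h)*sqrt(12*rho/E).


12*rho/E = 12*5190/1.91e+11 = 3.26073e-07
sqrt(12*rho/E) = sqrt(3.26073e-07) = 0.000571028
c^2/(2*pi*h) = 343^2/(2*pi*0.0348) = 538058
fc = 538058 * 0.000571028 = 307.25 Hz


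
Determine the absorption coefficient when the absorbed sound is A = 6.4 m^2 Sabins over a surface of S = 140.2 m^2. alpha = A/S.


Absorption coefficient = absorbed power / incident power
alpha = A / S = 6.4 / 140.2 = 0.045649


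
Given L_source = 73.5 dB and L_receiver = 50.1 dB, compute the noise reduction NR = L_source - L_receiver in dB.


NR = L_source - L_receiver (difference between source and receiving room levels)
NR = 73.5 - 50.1 = 23.4 dB


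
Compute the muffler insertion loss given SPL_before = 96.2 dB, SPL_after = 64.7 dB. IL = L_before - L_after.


Insertion loss = SPL without muffler - SPL with muffler
IL = 96.2 - 64.7 = 31.5 dB


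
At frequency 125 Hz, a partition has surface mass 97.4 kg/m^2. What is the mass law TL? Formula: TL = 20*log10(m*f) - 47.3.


m * f = 97.4 * 125 = 12175
20*log10(12175) = 81.7094 dB
TL = 81.7094 - 47.3 = 34.409 dB


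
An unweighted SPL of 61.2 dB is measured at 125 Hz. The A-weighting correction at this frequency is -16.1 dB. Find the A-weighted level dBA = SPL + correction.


A-weighting table: 125 Hz -> -16.1 dB correction
SPL_A = SPL + correction = 61.2 + (-16.1) = 45.1 dBA


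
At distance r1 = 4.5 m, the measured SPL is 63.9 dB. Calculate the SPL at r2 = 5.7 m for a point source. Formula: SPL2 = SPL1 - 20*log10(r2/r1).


r2/r1 = 5.7/4.5 = 1.26667
Correction = 20*log10(1.26667) = 2.05327 dB
SPL2 = 63.9 - 2.05327 = 61.847 dB


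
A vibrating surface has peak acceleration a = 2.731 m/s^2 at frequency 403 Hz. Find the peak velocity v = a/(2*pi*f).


omega = 2*pi*f = 2*pi*403 = 2532.12 rad/s
v = a / omega = 2.731 / 2532.12 = 0.0010785 m/s


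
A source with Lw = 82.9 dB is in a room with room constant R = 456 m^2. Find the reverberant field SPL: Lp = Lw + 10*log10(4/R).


4/R = 4/456 = 0.00877193
Lp = 82.9 + 10*log10(0.00877193) = 62.331 dB


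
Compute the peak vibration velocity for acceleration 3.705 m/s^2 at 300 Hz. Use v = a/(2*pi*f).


omega = 2*pi*f = 2*pi*300 = 1884.96 rad/s
v = a / omega = 3.705 / 1884.96 = 0.0019656 m/s


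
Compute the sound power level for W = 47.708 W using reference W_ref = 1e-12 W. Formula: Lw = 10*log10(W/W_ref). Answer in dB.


W / W_ref = 47.708 / 1e-12 = 4.7708e+13
Lw = 10 * log10(4.7708e+13) = 136.79 dB


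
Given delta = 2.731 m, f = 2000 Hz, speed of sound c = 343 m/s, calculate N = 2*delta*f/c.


N = 2*delta*f/c = 2*delta/lambda, where lambda = c/f
lambda = 343 / 2000 = 0.1715 m
N = 2 * 2.731 / 0.1715 = 31.848


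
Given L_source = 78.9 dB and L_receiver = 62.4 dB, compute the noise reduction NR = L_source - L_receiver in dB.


NR = L_source - L_receiver (difference between source and receiving room levels)
NR = 78.9 - 62.4 = 16.5 dB


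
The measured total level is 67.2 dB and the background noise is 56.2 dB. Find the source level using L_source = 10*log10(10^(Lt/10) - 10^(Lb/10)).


10^(67.2/10) = 5.24807e+06
10^(56.2/10) = 416869
Difference = 5.24807e+06 - 416869 = 4.8312e+06
L_source = 10*log10(4.8312e+06) = 66.841 dB


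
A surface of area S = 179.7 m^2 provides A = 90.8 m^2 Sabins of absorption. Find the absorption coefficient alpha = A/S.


Absorption coefficient = absorbed power / incident power
alpha = A / S = 90.8 / 179.7 = 0.50529


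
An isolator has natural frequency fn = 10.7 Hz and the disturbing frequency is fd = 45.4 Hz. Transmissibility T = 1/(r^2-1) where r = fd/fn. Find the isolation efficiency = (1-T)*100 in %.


r = 45.4 / 10.7 = 4.24299
r^2 - 1 = 4.24299^2 - 1 = 17.003
T = 1/17.003 = 0.0588132
Efficiency = (1 - 0.0588132)*100 = 94.119 %


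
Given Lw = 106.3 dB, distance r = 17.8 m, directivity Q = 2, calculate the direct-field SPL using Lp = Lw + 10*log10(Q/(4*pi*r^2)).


4*pi*r^2 = 4*pi*17.8^2 = 3981.53 m^2
Q / (4*pi*r^2) = 2 / 3981.53 = 0.000502319
Lp = 106.3 + 10*log10(0.000502319) = 73.31 dB


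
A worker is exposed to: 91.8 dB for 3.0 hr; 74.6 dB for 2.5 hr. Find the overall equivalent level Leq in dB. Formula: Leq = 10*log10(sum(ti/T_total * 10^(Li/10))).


T_total = 3.0 + 2.5 = 5.5 hr
(3.0/5.5) * 10^(91.8/10) = 8.25579e+08
(2.5/5.5) * 10^(74.6/10) = 1.31092e+07
Sum = 8.25579e+08 + 1.31092e+07 = 8.38688e+08
Leq = 10*log10(8.38688e+08) = 89.236 dB


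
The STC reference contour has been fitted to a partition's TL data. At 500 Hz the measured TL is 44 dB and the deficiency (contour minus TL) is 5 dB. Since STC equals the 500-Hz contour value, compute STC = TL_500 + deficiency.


By ASTM E413, STC = value of the fitted reference contour at 500 Hz.
Contour value at 500 Hz = TL_500 + deficiency = 44 + 5 = 49
STC = 49


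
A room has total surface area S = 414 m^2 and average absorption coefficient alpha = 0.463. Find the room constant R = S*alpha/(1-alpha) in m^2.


R = 414 * 0.463 / (1 - 0.463) = 356.95 m^2


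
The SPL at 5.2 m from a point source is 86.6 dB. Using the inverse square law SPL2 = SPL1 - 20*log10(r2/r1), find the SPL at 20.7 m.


r2/r1 = 20.7/5.2 = 3.98077
Correction = 20*log10(3.98077) = 11.9993 dB
SPL2 = 86.6 - 11.9993 = 74.601 dB


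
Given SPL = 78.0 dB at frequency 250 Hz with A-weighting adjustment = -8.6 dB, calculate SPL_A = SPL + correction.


A-weighting table: 250 Hz -> -8.6 dB correction
SPL_A = SPL + correction = 78.0 + (-8.6) = 69.4 dBA


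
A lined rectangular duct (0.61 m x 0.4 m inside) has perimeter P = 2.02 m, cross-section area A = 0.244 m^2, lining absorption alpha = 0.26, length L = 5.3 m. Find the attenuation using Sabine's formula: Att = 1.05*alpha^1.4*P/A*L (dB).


alpha^1.4 = 0.26^1.4 = 0.151692
Attenuation rate = 1.05 * alpha^1.4 * P / A
= 1.05 * 0.151692 * 2.02 / 0.244 = 1.3186 dB/m
Total Att = 1.3186 * 5.3 = 6.9886 dB


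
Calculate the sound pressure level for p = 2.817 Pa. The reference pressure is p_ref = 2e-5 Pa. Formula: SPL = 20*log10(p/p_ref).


p / p_ref = 2.817 / 2e-5 = 140850
SPL = 20 * log10(140850) = 102.98 dB


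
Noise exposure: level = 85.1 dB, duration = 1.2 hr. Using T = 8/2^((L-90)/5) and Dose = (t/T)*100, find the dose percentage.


T_allowed = 8 / 2^((85.1 - 90)/5) = 15.7797 hr
Dose = 1.2 / 15.7797 * 100 = 7.6047 %


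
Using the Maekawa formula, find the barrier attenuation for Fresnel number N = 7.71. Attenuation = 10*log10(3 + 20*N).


3 + 20*N = 3 + 20*7.71 = 157.2
Att = 10*log10(157.2) = 21.965 dB


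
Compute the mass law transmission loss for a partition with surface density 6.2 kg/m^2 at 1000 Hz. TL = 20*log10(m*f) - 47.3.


m * f = 6.2 * 1000 = 6200
20*log10(6200) = 75.8478 dB
TL = 75.8478 - 47.3 = 28.548 dB


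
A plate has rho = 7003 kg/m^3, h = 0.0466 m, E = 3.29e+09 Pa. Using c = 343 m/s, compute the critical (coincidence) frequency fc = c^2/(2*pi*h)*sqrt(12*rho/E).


12*rho/E = 12*7003/3.29e+09 = 2.55429e-05
sqrt(12*rho/E) = sqrt(2.55429e-05) = 0.005054
c^2/(2*pi*h) = 343^2/(2*pi*0.0466) = 401812
fc = 401812 * 0.005054 = 2030.8 Hz


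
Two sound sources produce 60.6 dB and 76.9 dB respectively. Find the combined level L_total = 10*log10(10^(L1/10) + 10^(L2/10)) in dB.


10^(60.6/10) = 1.14815e+06
10^(76.9/10) = 4.89779e+07
Sum = 1.14815e+06 + 4.89779e+07 = 5.0126e+07
L_total = 10*log10(5.0126e+07) = 77.001 dB


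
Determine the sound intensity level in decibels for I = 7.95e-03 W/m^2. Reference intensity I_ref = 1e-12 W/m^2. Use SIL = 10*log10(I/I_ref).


I / I_ref = 7.95e-03 / 1e-12 = 7.95e+09
SIL = 10 * log10(7.95e+09) = 99.004 dB


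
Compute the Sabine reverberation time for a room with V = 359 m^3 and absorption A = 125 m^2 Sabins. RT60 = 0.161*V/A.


RT60 = 0.161 * 359 / 125 = 0.46239 s


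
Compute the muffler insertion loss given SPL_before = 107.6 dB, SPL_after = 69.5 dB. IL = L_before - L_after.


Insertion loss = SPL without muffler - SPL with muffler
IL = 107.6 - 69.5 = 38.1 dB


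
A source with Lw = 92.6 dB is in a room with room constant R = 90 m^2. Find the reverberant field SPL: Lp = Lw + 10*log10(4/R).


4/R = 4/90 = 0.0444444
Lp = 92.6 + 10*log10(0.0444444) = 79.078 dB


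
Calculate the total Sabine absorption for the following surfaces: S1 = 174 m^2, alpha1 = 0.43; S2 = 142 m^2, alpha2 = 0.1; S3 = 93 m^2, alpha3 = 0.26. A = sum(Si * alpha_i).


174 * 0.43 = 74.82
142 * 0.1 = 14.2
93 * 0.26 = 24.18
A_total = 74.82 + 14.2 + 24.18 = 113.2 m^2


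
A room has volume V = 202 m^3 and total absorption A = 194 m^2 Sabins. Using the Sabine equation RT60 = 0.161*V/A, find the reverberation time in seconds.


RT60 = 0.161 * 202 / 194 = 0.16764 s


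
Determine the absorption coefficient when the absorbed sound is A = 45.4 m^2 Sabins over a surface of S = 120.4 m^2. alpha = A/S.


Absorption coefficient = absorbed power / incident power
alpha = A / S = 45.4 / 120.4 = 0.37708


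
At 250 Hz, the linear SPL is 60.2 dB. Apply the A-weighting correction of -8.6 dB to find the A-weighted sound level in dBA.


A-weighting table: 250 Hz -> -8.6 dB correction
SPL_A = SPL + correction = 60.2 + (-8.6) = 51.6 dBA


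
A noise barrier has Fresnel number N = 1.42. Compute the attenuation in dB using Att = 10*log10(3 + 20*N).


3 + 20*N = 3 + 20*1.42 = 31.4
Att = 10*log10(31.4) = 14.969 dB


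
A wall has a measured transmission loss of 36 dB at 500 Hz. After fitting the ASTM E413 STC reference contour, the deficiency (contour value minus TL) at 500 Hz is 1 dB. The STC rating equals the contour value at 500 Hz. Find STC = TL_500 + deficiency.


By ASTM E413, STC = value of the fitted reference contour at 500 Hz.
Contour value at 500 Hz = TL_500 + deficiency = 36 + 1 = 37
STC = 37


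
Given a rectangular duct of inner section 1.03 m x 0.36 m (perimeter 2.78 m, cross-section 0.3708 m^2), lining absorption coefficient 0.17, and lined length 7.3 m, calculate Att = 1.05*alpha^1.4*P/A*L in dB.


alpha^1.4 = 0.17^1.4 = 0.0836813
Attenuation rate = 1.05 * alpha^1.4 * P / A
= 1.05 * 0.0836813 * 2.78 / 0.3708 = 0.658753 dB/m
Total Att = 0.658753 * 7.3 = 4.8089 dB


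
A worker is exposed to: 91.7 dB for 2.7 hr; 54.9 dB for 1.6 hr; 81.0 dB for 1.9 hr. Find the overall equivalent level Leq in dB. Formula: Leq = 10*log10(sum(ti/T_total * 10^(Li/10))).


T_total = 2.7 + 1.6 + 1.9 = 6.2 hr
(2.7/6.2) * 10^(91.7/10) = 6.44128e+08
(1.6/6.2) * 10^(54.9/10) = 79749.6
(1.9/6.2) * 10^(81.0/10) = 3.858e+07
Sum = 6.44128e+08 + 79749.6 + 3.858e+07 = 6.82788e+08
Leq = 10*log10(6.82788e+08) = 88.343 dB
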